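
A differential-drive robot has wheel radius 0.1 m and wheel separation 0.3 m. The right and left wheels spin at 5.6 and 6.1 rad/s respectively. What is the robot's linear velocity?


vR = r*wR = 0.1*5.6 = 0.56 m/s
vL = r*wL = 0.1*6.1 = 0.61 m/s
v = (vR+vL)/2 = 0.585 m/s
omega = (vR-vL)/L = -0.1667 rad/s
linear velocity = 0.585 m/s


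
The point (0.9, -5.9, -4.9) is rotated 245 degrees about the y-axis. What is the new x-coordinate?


Rotation about y-axis: x' = x*cos(theta) + z*sin(theta)
= 0.9 * -0.4226 + -4.9 * -0.9063
= 4.0606


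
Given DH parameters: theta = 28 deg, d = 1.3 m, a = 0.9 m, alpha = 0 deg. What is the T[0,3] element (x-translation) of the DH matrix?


T[0,3] = a * cos(theta)
= 0.9 * cos(28 deg)
= 0.9 * 0.8829
= 0.7947


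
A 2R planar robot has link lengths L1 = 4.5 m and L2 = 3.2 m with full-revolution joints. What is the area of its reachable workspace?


r_max = L1 + L2 = 7.7 m
r_min = |L1 - L2| = 1.3 m
Area = pi*(r_max^2 - r_min^2)
= pi*(59.29 - 1.69)
= pi * 57.6
= 180.9557 m^2


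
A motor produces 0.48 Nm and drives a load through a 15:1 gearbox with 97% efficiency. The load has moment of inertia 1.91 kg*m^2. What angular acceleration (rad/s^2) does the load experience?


tau_out = tau_motor * N * eta
= 0.48 * 15 * 0.97 = 6.984 Nm
alpha = tau_out / I = 6.984 / 1.91
= 3.6565 rad/s^2


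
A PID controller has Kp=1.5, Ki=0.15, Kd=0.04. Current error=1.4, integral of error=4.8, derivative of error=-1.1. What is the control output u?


u = Kp*e + Ki*int(e) + Kd*de/dt
= 1.5*1.4 + 0.15*4.8 + 0.04*(-1.1)
= 2.1 + 0.72 + -0.044
= 2.776


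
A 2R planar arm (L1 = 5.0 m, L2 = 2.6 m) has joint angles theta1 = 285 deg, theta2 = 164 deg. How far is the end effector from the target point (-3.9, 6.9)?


End effector via forward kinematics:
x = L1*cos(t1) + L2*cos(t1+t2) = 1.3395
y = L1*sin(t1) + L2*sin(t1+t2) = -2.23
Distance to target:
d = sqrt((-3.9 - 1.3395)^2 + (6.9 - -2.23)^2)
= sqrt(27.4521 + 83.3574)
= 10.5266 m


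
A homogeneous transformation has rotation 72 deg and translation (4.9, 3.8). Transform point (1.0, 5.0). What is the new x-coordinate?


x' = cos(theta)*px - sin(theta)*py + tx
= 0.309*1.0 - 0.9511*5.0 + 4.9
= 0.4537


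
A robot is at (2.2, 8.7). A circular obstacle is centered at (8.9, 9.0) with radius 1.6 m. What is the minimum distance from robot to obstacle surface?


center_dist = sqrt((2.2-8.9)^2 + (8.7-9.0)^2)
= sqrt(44.89 + 0.09)
= 6.7067
min_dist = center_dist - radius = 6.7067 - 1.6 = 5.1067 m


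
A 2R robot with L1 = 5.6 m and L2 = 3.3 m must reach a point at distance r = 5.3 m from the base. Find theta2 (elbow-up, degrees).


cos(theta2) = (r^2 - L1^2 - L2^2) / (2*L1*L2)
cos(theta2) = (28.09 - 31.36 - 10.89) / 36.96
cos(theta2) = -0.383117
theta2 = 112.5269 degrees


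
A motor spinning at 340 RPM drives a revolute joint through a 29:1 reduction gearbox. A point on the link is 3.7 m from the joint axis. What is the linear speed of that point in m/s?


omega_motor = 340 * 2*pi/60 = 35.6047 rad/s
omega_joint = omega_motor / 29 = 1.2277 rad/s
v = omega_joint * r = 1.2277 * 3.7
= 4.5427 m/s


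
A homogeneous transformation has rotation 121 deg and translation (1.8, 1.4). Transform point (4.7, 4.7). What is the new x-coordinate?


x' = cos(theta)*px - sin(theta)*py + tx
= -0.515*4.7 - 0.8572*4.7 + 1.8
= -4.6494


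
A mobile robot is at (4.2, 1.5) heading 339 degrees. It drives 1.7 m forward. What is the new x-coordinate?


x_new = x0 + d*cos(theta)
= 4.2 + 1.7*cos(339)
= 4.2 + 1.5871
= 5.7871


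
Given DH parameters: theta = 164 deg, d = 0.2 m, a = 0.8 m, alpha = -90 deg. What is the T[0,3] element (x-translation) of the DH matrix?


T[0,3] = a * cos(theta)
= 0.8 * cos(164 deg)
= 0.8 * -0.9613
= -0.769


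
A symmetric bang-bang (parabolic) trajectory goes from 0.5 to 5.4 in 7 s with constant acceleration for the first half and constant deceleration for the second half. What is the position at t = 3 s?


Symmetric rest-to-rest: each phase covers (pf-p0)/2 in time T/2. 0.5*a*(T/2)^2 = (pf-p0)/2 => a = 4*(pf-p0)/T^2
a = 4*(5.4-0.5)/7^2 = 0.4
t = 3 is in the acceleration phase (t <= T/2).
p = p0 + 0.5*a*t^2 = 0.5 + 0.5*0.4*3^2
= 2.3


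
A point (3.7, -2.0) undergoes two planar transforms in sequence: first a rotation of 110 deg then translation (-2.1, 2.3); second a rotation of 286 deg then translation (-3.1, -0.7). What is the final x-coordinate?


After transform 1:
x1 = cos(110)*3.7 - sin(110)*-2.0 + -2.1 = -1.4861
y1 = sin(110)*3.7 + cos(110)*-2.0 + 2.3 = 6.4609
After transform 2:
x2 = cos(286)*-1.4861 - sin(286)*6.4609 + -3.1
= 2.701


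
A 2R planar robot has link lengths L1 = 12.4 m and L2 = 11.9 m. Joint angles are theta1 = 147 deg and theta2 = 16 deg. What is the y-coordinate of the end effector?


Convert angles to radians: theta1 = 2.5656, theta2 = 0.2793
y = L1*sin(theta1) + L2*sin(theta1+theta2)
y = 6.7535 + 3.4792
y = 10.2327


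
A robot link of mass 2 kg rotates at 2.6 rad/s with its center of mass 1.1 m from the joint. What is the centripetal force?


F = m * omega^2 * r
= 2 * 2.6^2 * 1.1
= 2 * 6.76 * 1.1
= 14.872 N


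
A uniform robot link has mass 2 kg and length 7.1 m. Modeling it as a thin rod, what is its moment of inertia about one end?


I = (1/3) * m * L^2
= (1/3) * 2 * 7.1^2
= 0.333333 * 2 * 50.41
= 33.6067 kg*m^2


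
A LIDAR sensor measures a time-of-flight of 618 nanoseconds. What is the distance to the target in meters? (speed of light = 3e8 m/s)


tof = 618 ns = 6.18e-07 s
dist = c * tof / 2
= 3e8 * 6.18e-07 / 2
= 92.7 m


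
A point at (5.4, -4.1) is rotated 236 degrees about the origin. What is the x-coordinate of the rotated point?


x' = x*cos(theta) - y*sin(theta)
cos(236 deg) = -0.5592, sin(236 deg) = -0.829
x' = 5.4 * -0.5592 - -4.1 * -0.829
= -3.0196 - 3.3991
= -6.4187


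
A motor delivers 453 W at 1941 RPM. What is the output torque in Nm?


omega = 1941 * 2*pi/60 = 203.261 rad/s
tau = P / omega = 453 / 203.261
= 2.2287 Nm


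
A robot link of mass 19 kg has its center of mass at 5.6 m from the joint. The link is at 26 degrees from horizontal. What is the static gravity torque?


tau = m*g*L*cos(angle)
= 19 * 9.81 * 5.6 * cos(26 deg)
= 19 * 9.81 * 5.6 * 0.8988
= 938.1468 Nm


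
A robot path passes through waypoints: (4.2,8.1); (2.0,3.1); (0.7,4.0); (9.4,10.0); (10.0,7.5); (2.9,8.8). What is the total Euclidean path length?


Segment lengths:
  seg1 = sqrt((-2.2)^2 + (-5.0)^2) = 5.4626
  seg2 = sqrt((-1.3)^2 + (0.9)^2) = 1.5811
  seg3 = sqrt((8.7)^2 + (6.0)^2) = 10.5683
  seg4 = sqrt((0.6)^2 + (-2.5)^2) = 2.571
  seg5 = sqrt((-7.1)^2 + (1.3)^2) = 7.218
Total = 27.4011


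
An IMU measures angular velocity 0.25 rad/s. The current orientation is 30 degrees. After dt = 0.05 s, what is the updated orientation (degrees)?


delta_theta = w * dt = 0.25 * 0.05 = 0.0125 rad
= 0.7162 deg
theta_new = 30 + 0.7162 = 30.7162 deg


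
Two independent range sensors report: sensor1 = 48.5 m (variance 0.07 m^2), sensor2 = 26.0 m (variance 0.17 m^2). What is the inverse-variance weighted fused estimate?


w1 = (1/var1) / (1/var1 + 1/var2)
   = 14.2857 / (14.2857 + 5.8824) = 0.7083
w2 = 1 - w1 = 0.2917
fused = w1*s1 + w2*s2 = 34.3542 + 7.5833
= 41.9375 m


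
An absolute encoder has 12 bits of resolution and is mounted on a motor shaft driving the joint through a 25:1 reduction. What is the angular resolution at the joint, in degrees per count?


counts = 2^12 = 4096
effective counts at joint = 4096 * 25 = 102400
resolution = 360 / 102400
= 0.0035 deg/count


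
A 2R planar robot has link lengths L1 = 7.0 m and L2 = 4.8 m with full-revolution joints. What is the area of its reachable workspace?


r_max = L1 + L2 = 11.8 m
r_min = |L1 - L2| = 2.2 m
Area = pi*(r_max^2 - r_min^2)
= pi*(139.24 - 4.84)
= pi * 134.4
= 422.2301 m^2


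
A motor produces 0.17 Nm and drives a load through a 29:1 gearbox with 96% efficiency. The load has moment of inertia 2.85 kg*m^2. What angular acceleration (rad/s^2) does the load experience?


tau_out = tau_motor * N * eta
= 0.17 * 29 * 0.96 = 4.7328 Nm
alpha = tau_out / I = 4.7328 / 2.85
= 1.6606 rad/s^2


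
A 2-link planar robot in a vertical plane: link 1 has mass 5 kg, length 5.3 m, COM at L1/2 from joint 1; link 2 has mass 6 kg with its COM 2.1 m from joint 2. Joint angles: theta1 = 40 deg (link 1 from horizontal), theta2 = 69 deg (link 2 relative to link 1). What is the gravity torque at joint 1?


Horizontal distance from joint 1 to link-1 COM:
  x_c1 = (L1/2)*cos(t1) = 2.65 * 0.766 = 2.03 m
Horizontal distance from joint 1 to link-2 COM:
  x_c2 = L1*cos(t1) + Lc2*cos(t1+t2)
       = 5.3*0.766 + 2.1*-0.3256 = 3.3763 m
tau1 = m1*g*x_c1 + m2*g*x_c2
     = 5*9.81*2.03 + 6*9.81*3.3763
     = 99.5724 + 198.7315
     = 298.3039 Nm


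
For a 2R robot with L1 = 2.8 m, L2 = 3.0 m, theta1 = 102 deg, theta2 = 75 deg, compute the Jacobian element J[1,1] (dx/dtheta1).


J[1,1] = -L1*sin(t1) - L2*sin(t1+t2)
= -2.8*sin(102) - 3.0*sin(177)
= -2.8958


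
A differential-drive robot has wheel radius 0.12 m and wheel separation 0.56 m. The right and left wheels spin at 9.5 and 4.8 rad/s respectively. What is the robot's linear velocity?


vR = r*wR = 0.12*9.5 = 1.14 m/s
vL = r*wL = 0.12*4.8 = 0.576 m/s
v = (vR+vL)/2 = 0.858 m/s
omega = (vR-vL)/L = 1.0071 rad/s
linear velocity = 0.858 m/s


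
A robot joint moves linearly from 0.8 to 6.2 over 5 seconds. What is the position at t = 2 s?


s = t/T = 2/5 = 0.4
p(t) = p0 + (pf-p0)*s
= 0.8 + (6.2 - 0.8) * 0.4
= 2.96


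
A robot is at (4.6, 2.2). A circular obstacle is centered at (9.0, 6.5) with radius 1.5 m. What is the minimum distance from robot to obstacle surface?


center_dist = sqrt((4.6-9.0)^2 + (2.2-6.5)^2)
= sqrt(19.36 + 18.49)
= 6.1522
min_dist = center_dist - radius = 6.1522 - 1.5 = 4.6522 m


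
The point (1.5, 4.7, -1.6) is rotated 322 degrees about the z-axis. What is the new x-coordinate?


Rotation about z-axis: x' = x*cos(theta) - y*sin(theta)
= 1.5 * 0.788 - 4.7 * -0.6157
= 4.0756


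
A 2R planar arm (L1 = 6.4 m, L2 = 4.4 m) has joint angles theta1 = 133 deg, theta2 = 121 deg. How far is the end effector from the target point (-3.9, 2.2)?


End effector via forward kinematics:
x = L1*cos(t1) + L2*cos(t1+t2) = -5.5776
y = L1*sin(t1) + L2*sin(t1+t2) = 0.4511
Distance to target:
d = sqrt((-3.9 - -5.5776)^2 + (2.2 - 0.4511)^2)
= sqrt(2.8143 + 3.0586)
= 2.4234 m


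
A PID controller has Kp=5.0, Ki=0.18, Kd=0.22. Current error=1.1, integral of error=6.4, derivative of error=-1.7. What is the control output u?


u = Kp*e + Ki*int(e) + Kd*de/dt
= 5.0*1.1 + 0.18*6.4 + 0.22*(-1.7)
= 5.5 + 1.152 + -0.374
= 6.278


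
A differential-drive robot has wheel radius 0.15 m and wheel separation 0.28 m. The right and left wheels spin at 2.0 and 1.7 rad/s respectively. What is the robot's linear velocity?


vR = r*wR = 0.15*2.0 = 0.3 m/s
vL = r*wL = 0.15*1.7 = 0.255 m/s
v = (vR+vL)/2 = 0.2775 m/s
omega = (vR-vL)/L = 0.1607 rad/s
linear velocity = 0.2775 m/s


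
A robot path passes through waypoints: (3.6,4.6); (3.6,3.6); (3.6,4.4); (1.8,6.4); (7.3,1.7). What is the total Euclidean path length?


Segment lengths:
  seg1 = sqrt((0.0)^2 + (-1.0)^2) = 1.0
  seg2 = sqrt((0.0)^2 + (0.8)^2) = 0.8
  seg3 = sqrt((-1.8)^2 + (2.0)^2) = 2.6907
  seg4 = sqrt((5.5)^2 + (-4.7)^2) = 7.2346
Total = 11.7254


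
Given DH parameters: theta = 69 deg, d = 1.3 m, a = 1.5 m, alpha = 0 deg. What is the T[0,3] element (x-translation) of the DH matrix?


T[0,3] = a * cos(theta)
= 1.5 * cos(69 deg)
= 1.5 * 0.3584
= 0.5376


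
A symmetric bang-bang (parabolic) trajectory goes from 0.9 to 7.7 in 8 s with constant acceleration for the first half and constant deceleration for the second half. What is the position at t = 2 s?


Symmetric rest-to-rest: each phase covers (pf-p0)/2 in time T/2. 0.5*a*(T/2)^2 = (pf-p0)/2 => a = 4*(pf-p0)/T^2
a = 4*(7.7-0.9)/8^2 = 0.425
t = 2 is in the acceleration phase (t <= T/2).
p = p0 + 0.5*a*t^2 = 0.9 + 0.5*0.425*2^2
= 1.75


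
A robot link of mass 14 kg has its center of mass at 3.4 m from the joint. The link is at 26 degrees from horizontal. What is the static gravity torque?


tau = m*g*L*cos(angle)
= 14 * 9.81 * 3.4 * cos(26 deg)
= 14 * 9.81 * 3.4 * 0.8988
= 419.6973 Nm


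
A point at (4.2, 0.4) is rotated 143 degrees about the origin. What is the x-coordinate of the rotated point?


x' = x*cos(theta) - y*sin(theta)
cos(143 deg) = -0.7986, sin(143 deg) = 0.6018
x' = 4.2 * -0.7986 - 0.4 * 0.6018
= -3.3543 - 0.2407
= -3.595


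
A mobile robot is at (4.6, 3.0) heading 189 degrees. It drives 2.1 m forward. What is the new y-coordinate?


y_new = y0 + d*sin(theta)
= 3.0 + 2.1*sin(189)
= 3.0 + -0.3285
= 2.6715


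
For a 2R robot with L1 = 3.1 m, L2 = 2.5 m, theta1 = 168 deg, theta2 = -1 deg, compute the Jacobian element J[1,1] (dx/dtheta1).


J[1,1] = -L1*sin(t1) - L2*sin(t1+t2)
= -3.1*sin(168) - 2.5*sin(167)
= -1.2069


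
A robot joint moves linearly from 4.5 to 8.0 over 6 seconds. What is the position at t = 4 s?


s = t/T = 4/6 = 0.6667
p(t) = p0 + (pf-p0)*s
= 4.5 + (8.0 - 4.5) * 0.6667
= 6.8333


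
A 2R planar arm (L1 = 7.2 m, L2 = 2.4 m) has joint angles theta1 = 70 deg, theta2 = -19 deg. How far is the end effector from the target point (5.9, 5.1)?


End effector via forward kinematics:
x = L1*cos(t1) + L2*cos(t1+t2) = 3.9729
y = L1*sin(t1) + L2*sin(t1+t2) = 8.6309
Distance to target:
d = sqrt((5.9 - 3.9729)^2 + (5.1 - 8.6309)^2)
= sqrt(3.7137 + 12.4675)
= 4.0226 m


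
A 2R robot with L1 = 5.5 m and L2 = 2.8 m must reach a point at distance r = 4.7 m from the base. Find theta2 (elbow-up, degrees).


cos(theta2) = (r^2 - L1^2 - L2^2) / (2*L1*L2)
cos(theta2) = (22.09 - 30.25 - 7.84) / 30.8
cos(theta2) = -0.519481
theta2 = 121.2974 degrees


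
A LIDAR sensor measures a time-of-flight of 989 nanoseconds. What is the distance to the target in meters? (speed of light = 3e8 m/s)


tof = 989 ns = 9.89e-07 s
dist = c * tof / 2
= 3e8 * 9.89e-07 / 2
= 148.35 m


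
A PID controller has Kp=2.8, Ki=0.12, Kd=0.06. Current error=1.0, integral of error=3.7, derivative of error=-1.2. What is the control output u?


u = Kp*e + Ki*int(e) + Kd*de/dt
= 2.8*1.0 + 0.12*3.7 + 0.06*(-1.2)
= 2.8 + 0.444 + -0.072
= 3.172


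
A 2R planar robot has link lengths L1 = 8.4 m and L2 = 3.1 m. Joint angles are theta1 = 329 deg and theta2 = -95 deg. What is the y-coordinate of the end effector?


Convert angles to radians: theta1 = 5.7421, theta2 = -1.6581
y = L1*sin(theta1) + L2*sin(theta1+theta2)
y = -4.3263 + -2.508
y = -6.8343


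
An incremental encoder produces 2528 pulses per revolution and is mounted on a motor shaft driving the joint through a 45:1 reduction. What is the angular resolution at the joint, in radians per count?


counts per rev = 2528
effective counts at joint = 2528 * 45 = 113760
resolution = 2*pi / 113760
= 5.5232e-05 rad/count


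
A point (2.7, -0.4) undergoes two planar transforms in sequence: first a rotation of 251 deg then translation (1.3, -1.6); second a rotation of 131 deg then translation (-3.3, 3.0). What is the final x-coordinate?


After transform 1:
x1 = cos(251)*2.7 - sin(251)*-0.4 + 1.3 = 0.0428
y1 = sin(251)*2.7 + cos(251)*-0.4 + -1.6 = -4.0227
After transform 2:
x2 = cos(131)*0.0428 - sin(131)*-4.0227 + -3.3
= -0.2921


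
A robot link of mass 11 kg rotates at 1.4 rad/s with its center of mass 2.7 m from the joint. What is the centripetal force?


F = m * omega^2 * r
= 11 * 1.4^2 * 2.7
= 11 * 1.96 * 2.7
= 58.212 N


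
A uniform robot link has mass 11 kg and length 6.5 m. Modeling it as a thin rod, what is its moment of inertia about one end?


I = (1/3) * m * L^2
= (1/3) * 11 * 6.5^2
= 0.333333 * 11 * 42.25
= 154.9167 kg*m^2


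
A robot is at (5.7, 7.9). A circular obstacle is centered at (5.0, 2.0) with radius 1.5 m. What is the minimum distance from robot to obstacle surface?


center_dist = sqrt((5.7-5.0)^2 + (7.9-2.0)^2)
= sqrt(0.49 + 34.81)
= 5.9414
min_dist = center_dist - radius = 5.9414 - 1.5 = 4.4414 m


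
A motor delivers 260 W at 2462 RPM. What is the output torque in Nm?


omega = 2462 * 2*pi/60 = 257.82 rad/s
tau = P / omega = 260 / 257.82
= 1.0085 Nm


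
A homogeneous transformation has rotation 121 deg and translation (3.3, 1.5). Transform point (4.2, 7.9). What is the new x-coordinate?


x' = cos(theta)*px - sin(theta)*py + tx
= -0.515*4.2 - 0.8572*7.9 + 3.3
= -5.6348


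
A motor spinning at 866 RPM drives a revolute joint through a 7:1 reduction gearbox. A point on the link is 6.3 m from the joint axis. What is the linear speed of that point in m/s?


omega_motor = 866 * 2*pi/60 = 90.6873 rad/s
omega_joint = omega_motor / 7 = 12.9553 rad/s
v = omega_joint * r = 12.9553 * 6.3
= 81.6186 m/s


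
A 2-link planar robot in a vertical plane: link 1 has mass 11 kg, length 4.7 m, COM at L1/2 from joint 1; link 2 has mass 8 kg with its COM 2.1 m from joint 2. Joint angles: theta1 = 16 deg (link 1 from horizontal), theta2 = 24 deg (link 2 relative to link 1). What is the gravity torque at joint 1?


Horizontal distance from joint 1 to link-1 COM:
  x_c1 = (L1/2)*cos(t1) = 2.35 * 0.9613 = 2.259 m
Horizontal distance from joint 1 to link-2 COM:
  x_c2 = L1*cos(t1) + Lc2*cos(t1+t2)
       = 4.7*0.9613 + 2.1*0.766 = 6.1266 m
tau1 = m1*g*x_c1 + m2*g*x_c2
     = 11*9.81*2.259 + 8*9.81*6.1266
     = 243.7649 + 480.8174
     = 724.5823 Nm


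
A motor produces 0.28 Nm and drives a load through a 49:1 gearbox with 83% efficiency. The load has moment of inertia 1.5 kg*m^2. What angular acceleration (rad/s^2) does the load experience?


tau_out = tau_motor * N * eta
= 0.28 * 49 * 0.83 = 11.3876 Nm
alpha = tau_out / I = 11.3876 / 1.5
= 7.5917 rad/s^2


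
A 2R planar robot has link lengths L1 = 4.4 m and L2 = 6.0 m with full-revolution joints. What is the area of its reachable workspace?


r_max = L1 + L2 = 10.4 m
r_min = |L1 - L2| = 1.6 m
Area = pi*(r_max^2 - r_min^2)
= pi*(108.16 - 2.56)
= pi * 105.6
= 331.7522 m^2


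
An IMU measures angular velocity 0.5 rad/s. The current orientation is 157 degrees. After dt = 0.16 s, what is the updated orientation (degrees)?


delta_theta = w * dt = 0.5 * 0.16 = 0.08 rad
= 4.5837 deg
theta_new = 157 + 4.5837 = 161.5837 deg


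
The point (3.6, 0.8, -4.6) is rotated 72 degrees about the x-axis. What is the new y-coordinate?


Rotation about x-axis: y' = y*cos(theta) - z*sin(theta)
= 0.8 * 0.309 - -4.6 * 0.9511
= 4.6221


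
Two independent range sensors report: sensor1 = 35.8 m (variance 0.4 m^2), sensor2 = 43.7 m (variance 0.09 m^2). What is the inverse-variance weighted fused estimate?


w1 = (1/var1) / (1/var1 + 1/var2)
   = 2.5 / (2.5 + 11.1111) = 0.1837
w2 = 1 - w1 = 0.8163
fused = w1*s1 + w2*s2 = 6.5755 + 35.6735
= 42.249 m


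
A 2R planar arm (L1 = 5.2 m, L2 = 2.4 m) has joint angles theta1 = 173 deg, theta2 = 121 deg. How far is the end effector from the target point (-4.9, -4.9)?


End effector via forward kinematics:
x = L1*cos(t1) + L2*cos(t1+t2) = -4.1851
y = L1*sin(t1) + L2*sin(t1+t2) = -1.5588
Distance to target:
d = sqrt((-4.9 - -4.1851)^2 + (-4.9 - -1.5588)^2)
= sqrt(0.5111 + 11.1637)
= 3.4168 m


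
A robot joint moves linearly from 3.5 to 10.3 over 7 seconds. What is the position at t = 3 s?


s = t/T = 3/7 = 0.4286
p(t) = p0 + (pf-p0)*s
= 3.5 + (10.3 - 3.5) * 0.4286
= 6.4143


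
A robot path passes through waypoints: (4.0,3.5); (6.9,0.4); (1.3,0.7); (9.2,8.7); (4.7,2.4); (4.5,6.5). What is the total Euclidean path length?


Segment lengths:
  seg1 = sqrt((2.9)^2 + (-3.1)^2) = 4.245
  seg2 = sqrt((-5.6)^2 + (0.3)^2) = 5.608
  seg3 = sqrt((7.9)^2 + (8.0)^2) = 11.2432
  seg4 = sqrt((-4.5)^2 + (-6.3)^2) = 7.7421
  seg5 = sqrt((-0.2)^2 + (4.1)^2) = 4.1049
Total = 32.9432


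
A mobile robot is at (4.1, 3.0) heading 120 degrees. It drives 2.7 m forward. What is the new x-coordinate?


x_new = x0 + d*cos(theta)
= 4.1 + 2.7*cos(120)
= 4.1 + -1.35
= 2.75


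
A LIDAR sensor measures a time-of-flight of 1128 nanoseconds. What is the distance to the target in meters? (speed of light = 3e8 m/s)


tof = 1128 ns = 1.128e-06 s
dist = c * tof / 2
= 3e8 * 1.128e-06 / 2
= 169.2 m


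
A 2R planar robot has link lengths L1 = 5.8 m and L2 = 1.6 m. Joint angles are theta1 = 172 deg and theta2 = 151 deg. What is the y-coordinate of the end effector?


Convert angles to radians: theta1 = 3.002, theta2 = 2.6354
y = L1*sin(theta1) + L2*sin(theta1+theta2)
y = 0.8072 + -0.9629
y = -0.1557


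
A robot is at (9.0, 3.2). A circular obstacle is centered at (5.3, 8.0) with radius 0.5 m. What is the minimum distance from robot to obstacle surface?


center_dist = sqrt((9.0-5.3)^2 + (3.2-8.0)^2)
= sqrt(13.69 + 23.04)
= 6.0605
min_dist = center_dist - radius = 6.0605 - 0.5 = 5.5605 m


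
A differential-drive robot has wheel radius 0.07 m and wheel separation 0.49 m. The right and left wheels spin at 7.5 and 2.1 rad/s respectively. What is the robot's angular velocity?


vR = r*wR = 0.07*7.5 = 0.525 m/s
vL = r*wL = 0.07*2.1 = 0.147 m/s
v = (vR+vL)/2 = 0.336 m/s
omega = (vR-vL)/L = 0.7714 rad/s
angular velocity = 0.7714 rad/s


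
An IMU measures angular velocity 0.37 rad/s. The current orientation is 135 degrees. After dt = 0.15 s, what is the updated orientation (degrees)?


delta_theta = w * dt = 0.37 * 0.15 = 0.0555 rad
= 3.1799 deg
theta_new = 135 + 3.1799 = 138.1799 deg


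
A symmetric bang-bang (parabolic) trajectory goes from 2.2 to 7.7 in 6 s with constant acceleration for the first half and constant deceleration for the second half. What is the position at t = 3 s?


Symmetric rest-to-rest: each phase covers (pf-p0)/2 in time T/2. 0.5*a*(T/2)^2 = (pf-p0)/2 => a = 4*(pf-p0)/T^2
a = 4*(7.7-2.2)/6^2 = 0.6111
t = 3 is in the acceleration phase (t <= T/2).
p = p0 + 0.5*a*t^2 = 2.2 + 0.5*0.6111*3^2
= 4.95


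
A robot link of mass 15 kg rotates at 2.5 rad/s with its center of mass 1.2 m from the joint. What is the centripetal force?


F = m * omega^2 * r
= 15 * 2.5^2 * 1.2
= 15 * 6.25 * 1.2
= 112.5 N


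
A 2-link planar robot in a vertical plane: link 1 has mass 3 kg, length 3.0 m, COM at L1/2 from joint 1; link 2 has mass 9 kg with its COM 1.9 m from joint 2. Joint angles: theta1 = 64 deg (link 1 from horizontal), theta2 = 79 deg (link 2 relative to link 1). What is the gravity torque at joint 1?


Horizontal distance from joint 1 to link-1 COM:
  x_c1 = (L1/2)*cos(t1) = 1.5 * 0.4384 = 0.6576 m
Horizontal distance from joint 1 to link-2 COM:
  x_c2 = L1*cos(t1) + Lc2*cos(t1+t2)
       = 3.0*0.4384 + 1.9*-0.7986 = -0.2023 m
tau1 = m1*g*x_c1 + m2*g*x_c2
     = 3*9.81*0.6576 + 9*9.81*-0.2023
     = 19.3519 + -17.8605
     = 1.4914 Nm


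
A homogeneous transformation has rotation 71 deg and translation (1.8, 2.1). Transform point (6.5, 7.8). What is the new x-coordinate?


x' = cos(theta)*px - sin(theta)*py + tx
= 0.3256*6.5 - 0.9455*7.8 + 1.8
= -3.4589


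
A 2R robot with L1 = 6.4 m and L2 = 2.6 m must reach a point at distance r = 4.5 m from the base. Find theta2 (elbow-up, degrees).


cos(theta2) = (r^2 - L1^2 - L2^2) / (2*L1*L2)
cos(theta2) = (20.25 - 40.96 - 6.76) / 33.28
cos(theta2) = -0.825421
theta2 = 145.6312 degrees


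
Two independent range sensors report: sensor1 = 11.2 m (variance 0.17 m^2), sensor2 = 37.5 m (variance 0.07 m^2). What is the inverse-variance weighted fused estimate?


w1 = (1/var1) / (1/var1 + 1/var2)
   = 5.8824 / (5.8824 + 14.2857) = 0.2917
w2 = 1 - w1 = 0.7083
fused = w1*s1 + w2*s2 = 3.2667 + 26.5625
= 29.8292 m


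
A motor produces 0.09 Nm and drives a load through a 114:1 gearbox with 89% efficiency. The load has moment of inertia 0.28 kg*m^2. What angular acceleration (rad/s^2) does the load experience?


tau_out = tau_motor * N * eta
= 0.09 * 114 * 0.89 = 9.1314 Nm
alpha = tau_out / I = 9.1314 / 0.28
= 32.6121 rad/s^2


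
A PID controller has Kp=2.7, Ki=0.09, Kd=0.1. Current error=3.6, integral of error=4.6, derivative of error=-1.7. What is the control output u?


u = Kp*e + Ki*int(e) + Kd*de/dt
= 2.7*3.6 + 0.09*4.6 + 0.1*(-1.7)
= 9.72 + 0.414 + -0.17
= 9.964


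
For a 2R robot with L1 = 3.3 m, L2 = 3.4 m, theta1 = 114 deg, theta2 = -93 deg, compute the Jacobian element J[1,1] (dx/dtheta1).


J[1,1] = -L1*sin(t1) - L2*sin(t1+t2)
= -3.3*sin(114) - 3.4*sin(21)
= -4.2332


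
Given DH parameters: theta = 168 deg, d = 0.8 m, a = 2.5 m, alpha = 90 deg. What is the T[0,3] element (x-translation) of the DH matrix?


T[0,3] = a * cos(theta)
= 2.5 * cos(168 deg)
= 2.5 * -0.9781
= -2.4454


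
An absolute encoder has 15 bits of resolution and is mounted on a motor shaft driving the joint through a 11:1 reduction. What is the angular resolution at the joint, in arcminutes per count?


counts = 2^15 = 32768
effective counts at joint = 32768 * 11 = 360448
resolution = 360*60 / 360448
= 0.0599 arcmin/count


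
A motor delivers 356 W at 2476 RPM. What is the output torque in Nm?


omega = 2476 * 2*pi/60 = 259.2861 rad/s
tau = P / omega = 356 / 259.2861
= 1.373 Nm


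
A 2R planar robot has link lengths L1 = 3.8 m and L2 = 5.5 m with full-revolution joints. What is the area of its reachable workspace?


r_max = L1 + L2 = 9.3 m
r_min = |L1 - L2| = 1.7 m
Area = pi*(r_max^2 - r_min^2)
= pi*(86.49 - 2.89)
= pi * 83.6
= 262.6371 m^2


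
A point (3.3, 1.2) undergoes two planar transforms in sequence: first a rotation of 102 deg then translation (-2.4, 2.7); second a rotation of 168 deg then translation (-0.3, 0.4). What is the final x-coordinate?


After transform 1:
x1 = cos(102)*3.3 - sin(102)*1.2 + -2.4 = -4.2599
y1 = sin(102)*3.3 + cos(102)*1.2 + 2.7 = 5.6784
After transform 2:
x2 = cos(168)*-4.2599 - sin(168)*5.6784 + -0.3
= 2.6862


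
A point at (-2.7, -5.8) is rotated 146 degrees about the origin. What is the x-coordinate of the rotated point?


x' = x*cos(theta) - y*sin(theta)
cos(146 deg) = -0.829, sin(146 deg) = 0.5592
x' = -2.7 * -0.829 - -5.8 * 0.5592
= 2.2384 - -3.2433
= 5.4817


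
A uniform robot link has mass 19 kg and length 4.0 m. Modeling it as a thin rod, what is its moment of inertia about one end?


I = (1/3) * m * L^2
= (1/3) * 19 * 4.0^2
= 0.333333 * 19 * 16.0
= 101.3333 kg*m^2


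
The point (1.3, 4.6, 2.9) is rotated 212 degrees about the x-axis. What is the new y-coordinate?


Rotation about x-axis: y' = y*cos(theta) - z*sin(theta)
= 4.6 * -0.848 - 2.9 * -0.5299
= -2.3643


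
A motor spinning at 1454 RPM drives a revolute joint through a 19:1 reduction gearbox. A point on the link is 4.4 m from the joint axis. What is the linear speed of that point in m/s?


omega_motor = 1454 * 2*pi/60 = 152.2625 rad/s
omega_joint = omega_motor / 19 = 8.0138 rad/s
v = omega_joint * r = 8.0138 * 4.4
= 35.2608 m/s


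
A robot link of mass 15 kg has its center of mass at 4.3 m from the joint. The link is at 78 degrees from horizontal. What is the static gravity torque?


tau = m*g*L*cos(angle)
= 15 * 9.81 * 4.3 * cos(78 deg)
= 15 * 9.81 * 4.3 * 0.2079
= 131.5551 Nm


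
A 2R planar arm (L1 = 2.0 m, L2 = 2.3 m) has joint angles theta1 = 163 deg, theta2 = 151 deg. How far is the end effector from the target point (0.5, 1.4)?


End effector via forward kinematics:
x = L1*cos(t1) + L2*cos(t1+t2) = -0.3149
y = L1*sin(t1) + L2*sin(t1+t2) = -1.0697
Distance to target:
d = sqrt((0.5 - -0.3149)^2 + (1.4 - -1.0697)^2)
= sqrt(0.6641 + 6.0996)
= 2.6007 m


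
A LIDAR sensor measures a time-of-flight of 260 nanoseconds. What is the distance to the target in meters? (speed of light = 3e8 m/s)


tof = 260 ns = 2.6e-07 s
dist = c * tof / 2
= 3e8 * 2.6e-07 / 2
= 39.0 m


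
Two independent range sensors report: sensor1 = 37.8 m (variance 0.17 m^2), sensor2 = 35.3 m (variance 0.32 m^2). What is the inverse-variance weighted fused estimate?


w1 = (1/var1) / (1/var1 + 1/var2)
   = 5.8824 / (5.8824 + 3.125) = 0.6531
w2 = 1 - w1 = 0.3469
fused = w1*s1 + w2*s2 = 24.6857 + 12.2469
= 36.9327 m


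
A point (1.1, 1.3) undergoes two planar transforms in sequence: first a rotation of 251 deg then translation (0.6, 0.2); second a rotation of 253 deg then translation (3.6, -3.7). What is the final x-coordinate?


After transform 1:
x1 = cos(251)*1.1 - sin(251)*1.3 + 0.6 = 1.471
y1 = sin(251)*1.1 + cos(251)*1.3 + 0.2 = -1.2633
After transform 2:
x2 = cos(253)*1.471 - sin(253)*-1.2633 + 3.6
= 1.9618


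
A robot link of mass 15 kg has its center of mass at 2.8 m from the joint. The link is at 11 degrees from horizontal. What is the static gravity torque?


tau = m*g*L*cos(angle)
= 15 * 9.81 * 2.8 * cos(11 deg)
= 15 * 9.81 * 2.8 * 0.9816
= 404.45 Nm


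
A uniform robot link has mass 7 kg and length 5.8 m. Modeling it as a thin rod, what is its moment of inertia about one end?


I = (1/3) * m * L^2
= (1/3) * 7 * 5.8^2
= 0.333333 * 7 * 33.64
= 78.4933 kg*m^2


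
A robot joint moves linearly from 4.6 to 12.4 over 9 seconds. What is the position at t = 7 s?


s = t/T = 7/9 = 0.7778
p(t) = p0 + (pf-p0)*s
= 4.6 + (12.4 - 4.6) * 0.7778
= 10.6667


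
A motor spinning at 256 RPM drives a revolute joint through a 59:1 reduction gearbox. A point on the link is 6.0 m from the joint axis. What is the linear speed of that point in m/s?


omega_motor = 256 * 2*pi/60 = 26.8083 rad/s
omega_joint = omega_motor / 59 = 0.4544 rad/s
v = omega_joint * r = 0.4544 * 6.0
= 2.7263 m/s


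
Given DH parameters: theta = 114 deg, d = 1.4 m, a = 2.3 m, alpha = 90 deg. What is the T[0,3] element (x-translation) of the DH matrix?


T[0,3] = a * cos(theta)
= 2.3 * cos(114 deg)
= 2.3 * -0.4067
= -0.9355


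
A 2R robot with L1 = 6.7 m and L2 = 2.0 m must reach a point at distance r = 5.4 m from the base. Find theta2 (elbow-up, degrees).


cos(theta2) = (r^2 - L1^2 - L2^2) / (2*L1*L2)
cos(theta2) = (29.16 - 44.89 - 4.0) / 26.8
cos(theta2) = -0.736194
theta2 = 137.4082 degrees


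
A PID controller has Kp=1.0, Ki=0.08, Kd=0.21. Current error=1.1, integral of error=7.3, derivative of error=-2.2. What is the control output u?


u = Kp*e + Ki*int(e) + Kd*de/dt
= 1.0*1.1 + 0.08*7.3 + 0.21*(-2.2)
= 1.1 + 0.584 + -0.462
= 1.222


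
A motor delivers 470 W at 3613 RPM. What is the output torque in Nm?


omega = 3613 * 2*pi/60 = 378.3525 rad/s
tau = P / omega = 470 / 378.3525
= 1.2422 Nm


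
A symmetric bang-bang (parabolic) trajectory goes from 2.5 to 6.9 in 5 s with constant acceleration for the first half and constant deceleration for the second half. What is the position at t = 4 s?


Symmetric rest-to-rest: each phase covers (pf-p0)/2 in time T/2. 0.5*a*(T/2)^2 = (pf-p0)/2 => a = 4*(pf-p0)/T^2
a = 4*(6.9-2.5)/5^2 = 0.704
t = 4 is in the deceleration phase (t > T/2).
p = pf - 0.5*a*(T-t)^2 = 6.9 - 0.5*0.704*1^2
= 6.548


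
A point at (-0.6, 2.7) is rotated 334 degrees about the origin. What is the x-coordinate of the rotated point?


x' = x*cos(theta) - y*sin(theta)
cos(334 deg) = 0.8988, sin(334 deg) = -0.4384
x' = -0.6 * 0.8988 - 2.7 * -0.4384
= -0.5393 - -1.1836
= 0.6443


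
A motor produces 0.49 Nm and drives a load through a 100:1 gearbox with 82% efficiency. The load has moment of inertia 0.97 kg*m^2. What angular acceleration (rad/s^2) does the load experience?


tau_out = tau_motor * N * eta
= 0.49 * 100 * 0.82 = 40.18 Nm
alpha = tau_out / I = 40.18 / 0.97
= 41.4227 rad/s^2


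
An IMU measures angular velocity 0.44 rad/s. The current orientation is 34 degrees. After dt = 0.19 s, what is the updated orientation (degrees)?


delta_theta = w * dt = 0.44 * 0.19 = 0.0836 rad
= 4.7899 deg
theta_new = 34 + 4.7899 = 38.7899 deg


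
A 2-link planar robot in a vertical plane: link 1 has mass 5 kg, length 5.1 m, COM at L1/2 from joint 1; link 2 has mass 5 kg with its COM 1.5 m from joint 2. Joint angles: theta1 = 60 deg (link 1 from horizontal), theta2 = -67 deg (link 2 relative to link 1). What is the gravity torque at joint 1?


Horizontal distance from joint 1 to link-1 COM:
  x_c1 = (L1/2)*cos(t1) = 2.55 * 0.5 = 1.275 m
Horizontal distance from joint 1 to link-2 COM:
  x_c2 = L1*cos(t1) + Lc2*cos(t1+t2)
       = 5.1*0.5 + 1.5*0.9925 = 4.0388 m
tau1 = m1*g*x_c1 + m2*g*x_c2
     = 5*9.81*1.275 + 5*9.81*4.0388
     = 62.5388 + 198.1041
     = 260.6428 Nm


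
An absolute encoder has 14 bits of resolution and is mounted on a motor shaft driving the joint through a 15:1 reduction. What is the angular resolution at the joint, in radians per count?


counts = 2^14 = 16384
effective counts at joint = 16384 * 15 = 245760
resolution = 2*pi / 245760
= 2.5566e-05 rad/count


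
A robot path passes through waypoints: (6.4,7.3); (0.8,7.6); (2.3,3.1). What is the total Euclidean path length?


Segment lengths:
  seg1 = sqrt((-5.6)^2 + (0.3)^2) = 5.608
  seg2 = sqrt((1.5)^2 + (-4.5)^2) = 4.7434
Total = 10.3514


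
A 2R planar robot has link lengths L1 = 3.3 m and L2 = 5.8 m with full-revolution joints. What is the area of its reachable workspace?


r_max = L1 + L2 = 9.1 m
r_min = |L1 - L2| = 2.5 m
Area = pi*(r_max^2 - r_min^2)
= pi*(82.81 - 6.25)
= pi * 76.56
= 240.5203 m^2


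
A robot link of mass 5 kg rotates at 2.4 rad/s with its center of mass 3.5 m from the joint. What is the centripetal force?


F = m * omega^2 * r
= 5 * 2.4^2 * 3.5
= 5 * 5.76 * 3.5
= 100.8 N


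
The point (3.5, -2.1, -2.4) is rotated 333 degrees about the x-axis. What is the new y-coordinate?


Rotation about x-axis: y' = y*cos(theta) - z*sin(theta)
= -2.1 * 0.891 - -2.4 * -0.454
= -2.9607


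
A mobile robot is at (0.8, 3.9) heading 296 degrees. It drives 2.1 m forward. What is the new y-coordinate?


y_new = y0 + d*sin(theta)
= 3.9 + 2.1*sin(296)
= 3.9 + -1.8875
= 2.0125


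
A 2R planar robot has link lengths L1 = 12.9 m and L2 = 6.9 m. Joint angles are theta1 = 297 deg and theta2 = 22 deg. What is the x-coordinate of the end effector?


Convert angles to radians: theta1 = 5.1836, theta2 = 0.384
x = L1*cos(theta1) + L2*cos(theta1+theta2)
x = 5.8565 + 5.2075
x = 11.064


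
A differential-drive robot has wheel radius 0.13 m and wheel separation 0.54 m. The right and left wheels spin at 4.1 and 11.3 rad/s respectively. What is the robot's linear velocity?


vR = r*wR = 0.13*4.1 = 0.533 m/s
vL = r*wL = 0.13*11.3 = 1.469 m/s
v = (vR+vL)/2 = 1.001 m/s
omega = (vR-vL)/L = -1.7333 rad/s
linear velocity = 1.001 m/s


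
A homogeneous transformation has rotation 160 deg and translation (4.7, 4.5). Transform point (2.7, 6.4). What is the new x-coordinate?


x' = cos(theta)*px - sin(theta)*py + tx
= -0.9397*2.7 - 0.342*6.4 + 4.7
= -0.0261


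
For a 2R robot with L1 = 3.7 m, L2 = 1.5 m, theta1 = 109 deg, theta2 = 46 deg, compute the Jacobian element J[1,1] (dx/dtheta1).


J[1,1] = -L1*sin(t1) - L2*sin(t1+t2)
= -3.7*sin(109) - 1.5*sin(155)
= -4.1323


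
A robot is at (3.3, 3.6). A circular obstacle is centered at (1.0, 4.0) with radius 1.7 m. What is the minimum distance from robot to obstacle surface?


center_dist = sqrt((3.3-1.0)^2 + (3.6-4.0)^2)
= sqrt(5.29 + 0.16)
= 2.3345
min_dist = center_dist - radius = 2.3345 - 1.7 = 0.6345 m


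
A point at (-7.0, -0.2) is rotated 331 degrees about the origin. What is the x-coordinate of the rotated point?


x' = x*cos(theta) - y*sin(theta)
cos(331 deg) = 0.8746, sin(331 deg) = -0.4848
x' = -7.0 * 0.8746 - -0.2 * -0.4848
= -6.1223 - 0.097
= -6.2193


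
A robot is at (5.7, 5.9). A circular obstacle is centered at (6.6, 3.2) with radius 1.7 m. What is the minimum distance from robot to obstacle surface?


center_dist = sqrt((5.7-6.6)^2 + (5.9-3.2)^2)
= sqrt(0.81 + 7.29)
= 2.846
min_dist = center_dist - radius = 2.846 - 1.7 = 1.146 m


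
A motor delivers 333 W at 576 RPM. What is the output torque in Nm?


omega = 576 * 2*pi/60 = 60.3186 rad/s
tau = P / omega = 333 / 60.3186
= 5.5207 Nm


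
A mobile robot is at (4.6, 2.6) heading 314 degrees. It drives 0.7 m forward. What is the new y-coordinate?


y_new = y0 + d*sin(theta)
= 2.6 + 0.7*sin(314)
= 2.6 + -0.5035
= 2.0965


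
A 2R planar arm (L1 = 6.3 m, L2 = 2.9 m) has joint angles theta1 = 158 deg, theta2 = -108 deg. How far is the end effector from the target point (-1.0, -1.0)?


End effector via forward kinematics:
x = L1*cos(t1) + L2*cos(t1+t2) = -3.9772
y = L1*sin(t1) + L2*sin(t1+t2) = 4.5816
Distance to target:
d = sqrt((-1.0 - -3.9772)^2 + (-1.0 - 4.5816)^2)
= sqrt(8.8636 + 31.1537)
= 6.3259 m


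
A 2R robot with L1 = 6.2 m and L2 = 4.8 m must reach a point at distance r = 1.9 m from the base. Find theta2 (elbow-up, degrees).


cos(theta2) = (r^2 - L1^2 - L2^2) / (2*L1*L2)
cos(theta2) = (3.61 - 38.44 - 23.04) / 59.52
cos(theta2) = -0.972278
theta2 = 166.4775 degrees


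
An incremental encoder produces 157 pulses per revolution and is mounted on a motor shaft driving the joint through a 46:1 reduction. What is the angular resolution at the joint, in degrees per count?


counts per rev = 157
effective counts at joint = 157 * 46 = 7222
resolution = 360 / 7222
= 0.0498 deg/count


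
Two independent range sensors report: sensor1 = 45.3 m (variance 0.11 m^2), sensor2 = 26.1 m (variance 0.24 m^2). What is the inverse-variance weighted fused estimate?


w1 = (1/var1) / (1/var1 + 1/var2)
   = 9.0909 / (9.0909 + 4.1667) = 0.6857
w2 = 1 - w1 = 0.3143
fused = w1*s1 + w2*s2 = 31.0629 + 8.2029
= 39.2657 m


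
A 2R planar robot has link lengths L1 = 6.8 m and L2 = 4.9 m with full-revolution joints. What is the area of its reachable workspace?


r_max = L1 + L2 = 11.7 m
r_min = |L1 - L2| = 1.9 m
Area = pi*(r_max^2 - r_min^2)
= pi*(136.89 - 3.61)
= pi * 133.28
= 418.7115 m^2


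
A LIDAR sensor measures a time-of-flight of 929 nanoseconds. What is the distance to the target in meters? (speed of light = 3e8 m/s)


tof = 929 ns = 9.29e-07 s
dist = c * tof / 2
= 3e8 * 9.29e-07 / 2
= 139.35 m


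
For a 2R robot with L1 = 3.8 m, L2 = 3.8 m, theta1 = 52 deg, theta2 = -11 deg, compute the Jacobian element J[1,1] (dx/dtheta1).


J[1,1] = -L1*sin(t1) - L2*sin(t1+t2)
= -3.8*sin(52) - 3.8*sin(41)
= -5.4875


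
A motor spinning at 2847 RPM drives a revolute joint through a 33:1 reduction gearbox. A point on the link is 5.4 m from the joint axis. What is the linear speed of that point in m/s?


omega_motor = 2847 * 2*pi/60 = 298.1371 rad/s
omega_joint = omega_motor / 33 = 9.0345 rad/s
v = omega_joint * r = 9.0345 * 5.4
= 48.7861 m/s


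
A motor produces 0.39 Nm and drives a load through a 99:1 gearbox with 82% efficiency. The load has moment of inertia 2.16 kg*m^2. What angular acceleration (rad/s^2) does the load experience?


tau_out = tau_motor * N * eta
= 0.39 * 99 * 0.82 = 31.6602 Nm
alpha = tau_out / I = 31.6602 / 2.16
= 14.6575 rad/s^2


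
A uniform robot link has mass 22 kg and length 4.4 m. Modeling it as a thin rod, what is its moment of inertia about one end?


I = (1/3) * m * L^2
= (1/3) * 22 * 4.4^2
= 0.333333 * 22 * 19.36
= 141.9733 kg*m^2


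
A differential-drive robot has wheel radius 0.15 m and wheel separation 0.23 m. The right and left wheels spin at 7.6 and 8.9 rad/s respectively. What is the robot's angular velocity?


vR = r*wR = 0.15*7.6 = 1.14 m/s
vL = r*wL = 0.15*8.9 = 1.335 m/s
v = (vR+vL)/2 = 1.2375 m/s
omega = (vR-vL)/L = -0.8478 rad/s
angular velocity = -0.8478 rad/s


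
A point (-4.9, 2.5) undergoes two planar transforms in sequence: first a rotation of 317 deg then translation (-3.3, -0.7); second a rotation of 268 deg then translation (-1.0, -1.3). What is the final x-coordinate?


After transform 1:
x1 = cos(317)*-4.9 - sin(317)*2.5 + -3.3 = -5.1786
y1 = sin(317)*-4.9 + cos(317)*2.5 + -0.7 = 4.4702
After transform 2:
x2 = cos(268)*-5.1786 - sin(268)*4.4702 + -1.0
= 3.6482


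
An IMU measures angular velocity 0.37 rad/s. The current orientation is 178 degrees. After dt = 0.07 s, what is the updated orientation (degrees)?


delta_theta = w * dt = 0.37 * 0.07 = 0.0259 rad
= 1.484 deg
theta_new = 178 + 1.484 = 179.484 deg
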